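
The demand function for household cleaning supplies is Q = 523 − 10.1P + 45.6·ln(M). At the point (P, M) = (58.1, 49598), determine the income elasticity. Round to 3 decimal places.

0.106

At P = 58.1, M = 49598: Q = 429.204.
Holding P constant, ∂Q/∂M = 45.6/M = 0.000919392.
η_M = (∂Q/∂M)·(M/Q) = 0.000919392 × (49598/429.204) = 0.106.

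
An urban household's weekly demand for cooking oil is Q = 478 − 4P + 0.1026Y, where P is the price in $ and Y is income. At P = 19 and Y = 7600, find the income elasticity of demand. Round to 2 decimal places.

0.66

At P = 19, Y = 7600: Q = 1181.760.
Holding P constant, ∂Q/∂Y = 0.1026.
η_Y = (∂Q/∂Y)·(Y/Q) = 0.1026 × (7600/1181.760) = 0.66.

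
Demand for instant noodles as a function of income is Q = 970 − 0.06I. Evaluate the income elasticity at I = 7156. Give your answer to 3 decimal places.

-0.794

At I = 7156: Q = 540.640.
dQ/dI = −0.06.
η = (dQ/dI)·(I/Q) = -0.06 × (7156/540.640) = -0.794.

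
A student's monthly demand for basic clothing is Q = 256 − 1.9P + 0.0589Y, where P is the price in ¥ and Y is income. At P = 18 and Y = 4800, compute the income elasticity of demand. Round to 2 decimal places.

0.56

At P = 18, Y = 4800: Q = 504.520.
Holding P constant, ∂Q/∂Y = 0.0589.
η_Y = (∂Q/∂Y)·(Y/Q) = 0.0589 × (4800/504.520) = 0.56.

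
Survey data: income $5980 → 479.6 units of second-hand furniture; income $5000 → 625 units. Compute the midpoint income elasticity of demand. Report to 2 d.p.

-1.47

ΔQ = 625 − 479.6 = 145.4; midpoint Q̄ = (479.6 + 625)/2 = 552.3.
ΔI = 5000 − 5980 = -980; midpoint Ī = (5980 + 5000)/2 = 5490.
η = (ΔQ/Q̄) ÷ (ΔI/Ī) = (145.4/552.3) ÷ (-980/5490) = -1.47.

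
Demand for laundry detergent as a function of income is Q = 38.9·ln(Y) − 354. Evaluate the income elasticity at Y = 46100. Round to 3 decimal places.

At Y = 46100: Q = 63.730.
dQ/dY = 38.9/Y = 0.000843818 at this income.
η = (dQ/dY)·(Y/Q) = 0.000843818 × (46100/63.730) = 0.610.

0.610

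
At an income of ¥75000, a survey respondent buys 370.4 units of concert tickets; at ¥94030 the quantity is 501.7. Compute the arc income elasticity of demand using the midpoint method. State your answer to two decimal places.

1.34

ΔQ = 501.7 − 370.4 = 131.3; midpoint Q̄ = (370.4 + 501.7)/2 = 436.05.
ΔI = 94030 − 75000 = 19030; midpoint Ī = (75000 + 94030)/2 = 84515.
η = (ΔQ/Q̄) ÷ (ΔI/Ī) = (131.3/436.05) ÷ (19030/84515) = 1.34.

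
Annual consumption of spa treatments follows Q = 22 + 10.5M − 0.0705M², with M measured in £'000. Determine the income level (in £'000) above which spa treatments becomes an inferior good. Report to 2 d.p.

74.47

dQ/dM = 10.5 − 0.141M.
The good is inferior where dQ/dM < 0. Setting dQ/dM = 0 gives M = 10.5 / 0.141 = 74.47.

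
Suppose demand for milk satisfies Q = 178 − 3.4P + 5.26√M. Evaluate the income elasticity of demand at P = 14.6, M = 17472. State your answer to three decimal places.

0.422

At P = 14.6, M = 17472: Q = 823.636.
Holding P constant, ∂Q/∂M = 5.26/(2√M) = 0.0198969.
η_M = (∂Q/∂M)·(M/Q) = 0.0198969 × (17472/823.636) = 0.422.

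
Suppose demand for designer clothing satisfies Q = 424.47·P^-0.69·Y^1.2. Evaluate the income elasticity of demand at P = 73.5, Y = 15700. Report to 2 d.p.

For a multiplicative demand Q = A·P^α·Y^β, the income elasticity is β everywhere.
Here β = 1.2, so η = 1.20.

1.20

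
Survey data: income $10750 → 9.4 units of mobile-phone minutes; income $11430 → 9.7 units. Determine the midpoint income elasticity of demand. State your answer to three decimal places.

0.512

ΔQ = 9.7 − 9.4 = 0.3; midpoint Q̄ = (9.4 + 9.7)/2 = 9.55.
ΔI = 11430 − 10750 = 680; midpoint Ī = (10750 + 11430)/2 = 11090.
η = (ΔQ/Q̄) ÷ (ΔI/Ī) = (0.3/9.55) ÷ (680/11090) = 0.512.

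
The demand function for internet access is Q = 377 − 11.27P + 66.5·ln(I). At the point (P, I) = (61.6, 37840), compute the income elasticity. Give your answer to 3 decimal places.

0.173

At P = 61.6, I = 37840: Q = 383.753.
Holding P constant, ∂Q/∂I = 66.5/I = 0.0017574.
η_I = (∂Q/∂I)·(I/Q) = 0.0017574 × (37840/383.753) = 0.173.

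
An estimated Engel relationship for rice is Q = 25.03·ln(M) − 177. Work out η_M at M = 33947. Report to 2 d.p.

At M = 33947: Q = 84.127.
dQ/dM = 25.03/M = 0.000737326 at this income.
η = (dQ/dM)·(M/Q) = 0.000737326 × (33947/84.127) = 0.30.

0.30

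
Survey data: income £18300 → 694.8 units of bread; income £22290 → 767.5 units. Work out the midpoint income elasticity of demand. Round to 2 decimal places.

ΔQ = 767.5 − 694.8 = 72.7; midpoint Q̄ = (694.8 + 767.5)/2 = 731.15.
ΔI = 22290 − 18300 = 3990; midpoint Ī = (18300 + 22290)/2 = 20295.
η = (ΔQ/Q̄) ÷ (ΔI/Ī) = (72.7/731.15) ÷ (3990/20295) = 0.51.

0.51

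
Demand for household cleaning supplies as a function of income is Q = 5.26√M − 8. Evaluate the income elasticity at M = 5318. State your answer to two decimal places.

0.51

At M = 5318: Q = 375.583.
dQ/dM = 5.26/(2√M) = 0.0360646 at this income.
η = (dQ/dM)·(M/Q) = 0.0360646 × (5318/375.583) = 0.51.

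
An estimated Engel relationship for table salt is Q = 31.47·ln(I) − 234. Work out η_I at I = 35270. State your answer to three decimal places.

At I = 35270: Q = 95.516.
dQ/dI = 31.47/I = 0.00089226 at this income.
η = (dQ/dI)·(I/Q) = 0.00089226 × (35270/95.516) = 0.329.

0.329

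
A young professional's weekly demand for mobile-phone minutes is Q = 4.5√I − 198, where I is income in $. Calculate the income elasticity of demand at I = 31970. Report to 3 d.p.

At I = 31970: Q = 606.607.
dQ/dI = 4.5/(2√I) = 0.0125838 at this income.
η = (dQ/dI)·(I/Q) = 0.0125838 × (31970/606.607) = 0.663.

0.663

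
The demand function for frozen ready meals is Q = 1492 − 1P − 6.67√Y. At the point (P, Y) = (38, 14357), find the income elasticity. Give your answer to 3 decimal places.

At P = 38, Y = 14357: Q = 654.796.
Holding P constant, ∂Q/∂Y = -6.67/(2√Y) = -0.0278333.
η_Y = (∂Q/∂Y)·(Y/Q) = -0.0278333 × (14357/654.796) = -0.610.

-0.610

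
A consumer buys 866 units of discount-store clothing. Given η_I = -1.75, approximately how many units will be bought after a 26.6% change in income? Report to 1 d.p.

462.9

%ΔQ ≈ η × %ΔI = -1.75 × 26.6% = -46.55%.
New Q ≈ 866 × (1 − 0.4655) = 462.9.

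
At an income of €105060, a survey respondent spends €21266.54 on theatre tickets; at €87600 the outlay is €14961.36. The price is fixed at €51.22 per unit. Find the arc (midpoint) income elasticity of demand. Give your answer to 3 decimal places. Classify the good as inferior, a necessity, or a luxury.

With a constant price, Q₁ = 21266.54/51.22 = 415.200 and Q₂ = 14961.36/51.22 = 292.100 (equivalently, work directly with expenditure since P cancels).
Midpoint %ΔQ = (14961.36 − 21266.54)/18113.95 = -0.34808; midpoint %ΔI = (87600 − 105060)/96330 = -0.18125.
η = -0.34808 / -0.18125 = 1.920.
η > 1 ⇒ luxury.

1.920 (luxury)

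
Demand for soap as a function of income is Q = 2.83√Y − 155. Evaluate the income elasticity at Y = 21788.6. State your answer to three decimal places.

0.795

At Y = 21788.6: Q = 262.735.
dQ/dY = 2.83/(2√Y) = 0.0095861 at this income.
η = (dQ/dY)·(Y/Q) = 0.0095861 × (21788.6/262.735) = 0.795.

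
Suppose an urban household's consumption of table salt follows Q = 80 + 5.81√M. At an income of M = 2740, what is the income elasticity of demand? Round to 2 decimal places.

0.40

At M = 2740: Q = 384.125.
dQ/dM = 5.81/(2√M) = 0.0554972 at this income.
η = (dQ/dM)·(M/Q) = 0.0554972 × (2740/384.125) = 0.40.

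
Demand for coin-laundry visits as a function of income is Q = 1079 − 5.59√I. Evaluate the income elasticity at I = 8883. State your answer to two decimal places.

-0.48

At I = 8883: Q = 552.144.
dQ/dI = -5.59/(2√I) = -0.0296553 at this income.
η = (dQ/dI)·(I/Q) = -0.0296553 × (8883/552.144) = -0.48.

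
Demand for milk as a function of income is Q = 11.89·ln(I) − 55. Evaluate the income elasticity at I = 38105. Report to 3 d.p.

At I = 38105: Q = 70.417.
dQ/dI = 11.89/I = 0.000312033 at this income.
η = (dQ/dI)·(I/Q) = 0.000312033 × (38105/70.417) = 0.169.

0.169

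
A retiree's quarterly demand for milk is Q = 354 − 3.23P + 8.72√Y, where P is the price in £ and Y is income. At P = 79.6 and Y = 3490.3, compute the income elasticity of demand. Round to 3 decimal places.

0.421

At P = 79.6, Y = 3490.3: Q = 612.059.
Holding P constant, ∂Q/∂Y = 8.72/(2√Y) = 0.0737998.
η_Y = (∂Q/∂Y)·(Y/Q) = 0.0737998 × (3490.3/612.059) = 0.421.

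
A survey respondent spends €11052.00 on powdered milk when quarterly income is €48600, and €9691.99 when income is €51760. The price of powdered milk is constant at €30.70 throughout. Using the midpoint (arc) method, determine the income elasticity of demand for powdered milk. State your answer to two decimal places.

-2.08

With a constant price, Q₁ = 11052.00/30.70 = 360.000 and Q₂ = 9691.99/30.70 = 315.700 (equivalently, work directly with expenditure since P cancels).
Midpoint %ΔQ = (9691.99 − 11052.00)/10371.99 = -0.13112; midpoint %ΔI = (51760 − 48600)/50180 = 0.06297.
η = -0.13112 / 0.06297 = -2.08.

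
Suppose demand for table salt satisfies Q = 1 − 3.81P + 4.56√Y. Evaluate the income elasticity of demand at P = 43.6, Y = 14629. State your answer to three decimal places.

At P = 43.6, Y = 14629: Q = 386.418.
Holding P constant, ∂Q/∂Y = 4.56/(2√Y) = 0.0188507.
η_Y = (∂Q/∂Y)·(Y/Q) = 0.0188507 × (14629/386.418) = 0.714.

0.714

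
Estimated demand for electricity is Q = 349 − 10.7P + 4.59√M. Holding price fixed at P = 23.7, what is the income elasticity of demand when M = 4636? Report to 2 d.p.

At P = 23.7, M = 4636: Q = 407.935.
Holding P constant, ∂Q/∂M = 4.59/(2√M) = 0.0337063.
η_M = (∂Q/∂M)·(M/Q) = 0.0337063 × (4636/407.935) = 0.38.

0.38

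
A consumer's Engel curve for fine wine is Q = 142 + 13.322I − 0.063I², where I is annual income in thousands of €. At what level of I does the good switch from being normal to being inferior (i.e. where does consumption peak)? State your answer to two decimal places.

105.73

dQ/dI = 13.322 − 0.126I.
The good is inferior where dQ/dI < 0. Setting dQ/dI = 0 gives I = 13.322 / 0.126 = 105.73.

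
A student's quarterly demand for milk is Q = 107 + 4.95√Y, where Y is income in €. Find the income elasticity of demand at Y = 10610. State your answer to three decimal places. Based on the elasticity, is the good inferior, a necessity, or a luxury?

At Y = 10610: Q = 616.874.
dQ/dY = 4.95/(2√Y) = 0.024028 at this income.
η = (dQ/dY)·(Y/Q) = 0.024028 × (10610/616.874) = 0.413.
Since 0 < η < 1, the good is a necessity.

0.413 (necessity)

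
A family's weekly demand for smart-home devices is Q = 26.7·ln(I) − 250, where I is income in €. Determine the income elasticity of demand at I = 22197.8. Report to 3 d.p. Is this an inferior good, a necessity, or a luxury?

At I = 22197.8: Q = 17.207.
dQ/dI = 26.7/I = 0.00120282 at this income.
η = (dQ/dI)·(I/Q) = 0.00120282 × (22197.8/17.207) = 1.552.
Since η > 1, the good is a luxury.

1.552 (luxury)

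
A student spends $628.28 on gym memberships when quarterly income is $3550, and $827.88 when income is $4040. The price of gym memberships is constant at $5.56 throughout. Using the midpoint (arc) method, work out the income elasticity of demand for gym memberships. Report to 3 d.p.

2.123

With a constant price, Q₁ = 628.28/5.56 = 113.000 and Q₂ = 827.88/5.56 = 148.899 (equivalently, work directly with expenditure since P cancels).
Midpoint %ΔQ = (827.88 − 628.28)/728.08 = 0.27415; midpoint %ΔI = (4040 − 3550)/3795 = 0.12912.
η = 0.27415 / 0.12912 = 2.123.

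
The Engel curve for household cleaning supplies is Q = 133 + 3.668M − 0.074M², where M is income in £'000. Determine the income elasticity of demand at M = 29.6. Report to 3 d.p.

At M = 29.6: Q = 176.7370.
dQ/dM = 3.668 − 0.148M = -0.71280.
η = (dQ/dM)·(M/Q) = -0.71280 × (29.6/176.7370) = -0.119.

-0.119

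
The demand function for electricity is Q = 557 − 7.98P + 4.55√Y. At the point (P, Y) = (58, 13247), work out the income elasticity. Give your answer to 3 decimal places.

At P = 58, Y = 13247: Q = 617.845.
Holding P constant, ∂Q/∂Y = 4.55/(2√Y) = 0.0197662.
η_Y = (∂Q/∂Y)·(Y/Q) = 0.0197662 × (13247/617.845) = 0.424.

0.424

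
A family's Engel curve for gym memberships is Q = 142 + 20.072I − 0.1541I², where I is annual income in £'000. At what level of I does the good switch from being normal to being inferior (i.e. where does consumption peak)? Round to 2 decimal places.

dQ/dI = 20.072 − 0.3082I.
The good is inferior where dQ/dI < 0. Setting dQ/dI = 0 gives I = 20.072 / 0.3082 = 65.13.

65.13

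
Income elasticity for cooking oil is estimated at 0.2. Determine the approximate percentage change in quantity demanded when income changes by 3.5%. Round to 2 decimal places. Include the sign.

%ΔQ ≈ η × %ΔI = 0.2 × 3.5% = 0.70%.

0.70%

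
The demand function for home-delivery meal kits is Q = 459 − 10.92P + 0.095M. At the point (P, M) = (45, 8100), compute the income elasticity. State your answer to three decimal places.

At P = 45, M = 8100: Q = 737.100.
Holding P constant, ∂Q/∂M = 0.095.
η_M = (∂Q/∂M)·(M/Q) = 0.095 × (8100/737.100) = 1.044.

1.044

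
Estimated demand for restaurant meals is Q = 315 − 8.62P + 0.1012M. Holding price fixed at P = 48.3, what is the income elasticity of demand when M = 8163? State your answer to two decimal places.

1.14

At P = 48.3, M = 8163: Q = 724.750.
Holding P constant, ∂Q/∂M = 0.1012.
η_M = (∂Q/∂M)·(M/Q) = 0.1012 × (8163/724.750) = 1.14.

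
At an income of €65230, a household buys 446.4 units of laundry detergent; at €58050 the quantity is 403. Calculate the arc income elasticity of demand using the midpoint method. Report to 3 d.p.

ΔQ = 403 − 446.4 = -43.4; midpoint Q̄ = (446.4 + 403)/2 = 424.7.
ΔI = 58050 − 65230 = -7180; midpoint Ī = (65230 + 58050)/2 = 61640.
η = (ΔQ/Q̄) ÷ (ΔI/Ī) = (-43.4/424.7) ÷ (-7180/61640) = 0.877.

0.877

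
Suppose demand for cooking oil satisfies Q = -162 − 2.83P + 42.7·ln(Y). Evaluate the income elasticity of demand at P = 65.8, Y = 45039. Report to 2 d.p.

At P = 65.8, Y = 45039: Q = 109.329.
Holding P constant, ∂Q/∂Y = 42.7/Y = 0.000948067.
η_Y = (∂Q/∂Y)·(Y/Q) = 0.000948067 × (45039/109.329) = 0.39.

0.39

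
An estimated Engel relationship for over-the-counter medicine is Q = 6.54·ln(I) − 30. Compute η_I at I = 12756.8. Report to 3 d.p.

At I = 12756.8: Q = 31.828.
dQ/dI = 6.54/I = 0.000512668 at this income.
η = (dQ/dI)·(I/Q) = 0.000512668 × (12756.8/31.828) = 0.205.

0.205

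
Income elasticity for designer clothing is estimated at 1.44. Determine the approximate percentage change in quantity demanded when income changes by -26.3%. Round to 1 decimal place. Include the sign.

%ΔQ ≈ η × %ΔI = 1.44 × (-26.3%) = -37.9%.

-37.9%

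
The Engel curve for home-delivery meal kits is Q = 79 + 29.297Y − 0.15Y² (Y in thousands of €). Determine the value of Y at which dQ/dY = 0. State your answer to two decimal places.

dQ/dY = 29.297 − 0.3Y.
The good is inferior where dQ/dY < 0. Setting dQ/dY = 0 gives Y = 29.297 / 0.3 = 97.66.

97.66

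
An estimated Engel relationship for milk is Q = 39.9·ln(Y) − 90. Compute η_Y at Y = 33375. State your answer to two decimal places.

At Y = 33375: Q = 325.581.
dQ/dY = 39.9/Y = 0.00119551 at this income.
η = (dQ/dY)·(Y/Q) = 0.00119551 × (33375/325.581) = 0.12.

0.12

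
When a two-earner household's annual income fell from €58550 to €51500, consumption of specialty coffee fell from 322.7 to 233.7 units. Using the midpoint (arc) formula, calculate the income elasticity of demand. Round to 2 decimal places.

2.50

ΔQ = 233.7 − 322.7 = -89; midpoint Q̄ = (322.7 + 233.7)/2 = 278.2.
ΔI = 51500 − 58550 = -7050; midpoint Ī = (58550 + 51500)/2 = 55025.
η = (ΔQ/Q̄) ÷ (ΔI/Ī) = (-89/278.2) ÷ (-7050/55025) = 2.50.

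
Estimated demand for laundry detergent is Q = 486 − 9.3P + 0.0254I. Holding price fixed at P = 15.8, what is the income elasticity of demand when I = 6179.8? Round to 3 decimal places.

0.316

At P = 15.8, I = 6179.8: Q = 496.027.
Holding P constant, ∂Q/∂I = 0.0254.
η_I = (∂Q/∂I)·(I/Q) = 0.0254 × (6179.8/496.027) = 0.316.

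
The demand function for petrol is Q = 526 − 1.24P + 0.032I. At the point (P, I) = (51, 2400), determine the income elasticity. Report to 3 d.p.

At P = 51, I = 2400: Q = 539.560.
Holding P constant, ∂Q/∂I = 0.032.
η_I = (∂Q/∂I)·(I/Q) = 0.032 × (2400/539.560) = 0.142.

0.142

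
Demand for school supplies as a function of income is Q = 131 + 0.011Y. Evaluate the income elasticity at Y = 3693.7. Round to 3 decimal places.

At Y = 3693.7: Q = 171.631.
dQ/dY = 0.011.
η = (dQ/dY)·(Y/Q) = 0.011 × (3693.7/171.631) = 0.237.

0.237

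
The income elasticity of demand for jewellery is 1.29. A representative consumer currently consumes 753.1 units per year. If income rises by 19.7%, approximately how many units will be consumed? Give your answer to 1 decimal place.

%ΔQ ≈ η × %ΔI = 1.29 × 19.7% = 25.413%.
New Q ≈ 753.1 × (1 + 0.25413) = 944.5.

944.5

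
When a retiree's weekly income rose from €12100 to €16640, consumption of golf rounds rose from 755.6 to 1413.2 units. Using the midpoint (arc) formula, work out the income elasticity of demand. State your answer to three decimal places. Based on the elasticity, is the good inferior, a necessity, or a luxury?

ΔQ = 1413.2 − 755.6 = 657.6; midpoint Q̄ = (755.6 + 1413.2)/2 = 1084.4.
ΔI = 16640 − 12100 = 4540; midpoint Ī = (12100 + 16640)/2 = 14370.
η = (ΔQ/Q̄) ÷ (ΔI/Ī) = (657.6/1084.4) ÷ (4540/14370) = 1.919.
η > 1 ⇒ luxury.

1.919 (luxury)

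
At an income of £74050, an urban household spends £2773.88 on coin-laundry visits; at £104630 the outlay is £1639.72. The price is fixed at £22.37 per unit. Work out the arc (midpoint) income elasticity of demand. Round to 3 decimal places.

With a constant price, Q₁ = 2773.88/22.37 = 124.000 and Q₂ = 1639.72/22.37 = 73.300 (equivalently, work directly with expenditure since P cancels).
Midpoint %ΔQ = (1639.72 − 2773.88)/2206.80 = -0.51394; midpoint %ΔI = (104630 − 74050)/89340 = 0.34229.
η = -0.51394 / 0.34229 = -1.501.

-1.501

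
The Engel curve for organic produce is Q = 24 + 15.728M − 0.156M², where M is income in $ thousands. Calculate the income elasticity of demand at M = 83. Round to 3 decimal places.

At M = 83: Q = 254.7400.
dQ/dM = 15.728 − 0.312M = -10.16800.
η = (dQ/dM)·(M/Q) = -10.16800 × (83/254.7400) = -3.313.

-3.313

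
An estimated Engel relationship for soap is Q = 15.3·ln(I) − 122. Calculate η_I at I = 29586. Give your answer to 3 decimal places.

At I = 29586: Q = 35.514.
dQ/dI = 15.3/I = 0.000517136 at this income.
η = (dQ/dI)·(I/Q) = 0.000517136 × (29586/35.514) = 0.431.

0.431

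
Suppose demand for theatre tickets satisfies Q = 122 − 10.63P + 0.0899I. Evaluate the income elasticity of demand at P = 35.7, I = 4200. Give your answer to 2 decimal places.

3.14

At P = 35.7, I = 4200: Q = 120.089.
Holding P constant, ∂Q/∂I = 0.0899.
η_I = (∂Q/∂I)·(I/Q) = 0.0899 × (4200/120.089) = 3.14.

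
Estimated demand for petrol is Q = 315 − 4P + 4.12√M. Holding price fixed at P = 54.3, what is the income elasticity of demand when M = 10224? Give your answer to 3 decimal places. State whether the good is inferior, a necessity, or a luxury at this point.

0.405 (necessity)

At P = 54.3, M = 10224: Q = 514.389.
Holding P constant, ∂Q/∂M = 4.12/(2√M) = 0.0203731.
η_M = (∂Q/∂M)·(M/Q) = 0.0203731 × (10224/514.389) = 0.405.
Since 0 < η < 1, this is a necessity.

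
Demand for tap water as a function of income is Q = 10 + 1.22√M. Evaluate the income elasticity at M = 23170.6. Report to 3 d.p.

0.474

At M = 23170.6: Q = 195.707.
dQ/dM = 1.22/(2√M) = 0.00400739 at this income.
η = (dQ/dM)·(M/Q) = 0.00400739 × (23170.6/195.707) = 0.474.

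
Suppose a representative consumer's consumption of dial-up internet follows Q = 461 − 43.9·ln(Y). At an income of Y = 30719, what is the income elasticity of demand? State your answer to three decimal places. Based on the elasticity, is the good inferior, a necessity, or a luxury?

-5.935 (inferior good)

At Y = 30719: Q = 7.397.
dQ/dY = -43.9/Y = -0.00142908 at this income.
η = (dQ/dY)·(Y/Q) = -0.00142908 × (30719/7.397) = -5.935.
Since η < 0, the good is an inferior good.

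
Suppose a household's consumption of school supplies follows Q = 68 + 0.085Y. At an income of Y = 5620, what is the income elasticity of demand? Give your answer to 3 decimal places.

0.875

At Y = 5620: Q = 545.700.
dQ/dY = 0.085.
η = (dQ/dY)·(Y/Q) = 0.085 × (5620/545.700) = 0.875.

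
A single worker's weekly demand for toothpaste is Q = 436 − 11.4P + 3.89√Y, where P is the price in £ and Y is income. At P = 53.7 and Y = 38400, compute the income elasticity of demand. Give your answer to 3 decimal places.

0.650

At P = 53.7, Y = 38400: Q = 586.101.
Holding P constant, ∂Q/∂Y = 3.89/(2√Y) = 0.00992554.
η_Y = (∂Q/∂Y)·(Y/Q) = 0.00992554 × (38400/586.101) = 0.650.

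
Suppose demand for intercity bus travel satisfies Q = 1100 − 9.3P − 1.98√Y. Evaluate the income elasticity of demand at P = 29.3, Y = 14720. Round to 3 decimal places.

-0.205

At P = 29.3, Y = 14720: Q = 587.285.
Holding P constant, ∂Q/∂Y = -1.98/(2√Y) = -0.00815983.
η_Y = (∂Q/∂Y)·(Y/Q) = -0.00815983 × (14720/587.285) = -0.205.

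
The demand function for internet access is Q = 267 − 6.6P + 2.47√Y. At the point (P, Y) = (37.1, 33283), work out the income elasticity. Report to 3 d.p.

0.477

At P = 37.1, Y = 33283: Q = 472.758.
Holding P constant, ∂Q/∂Y = 2.47/(2√Y) = 0.00676949.
η_Y = (∂Q/∂Y)·(Y/Q) = 0.00676949 × (33283/472.758) = 0.477.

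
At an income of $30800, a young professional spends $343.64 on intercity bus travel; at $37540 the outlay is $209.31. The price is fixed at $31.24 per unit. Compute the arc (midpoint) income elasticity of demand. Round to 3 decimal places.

-2.463

With a constant price, Q₁ = 343.64/31.24 = 11.000 and Q₂ = 209.31/31.24 = 6.700 (equivalently, work directly with expenditure since P cancels).
Midpoint %ΔQ = (209.31 − 343.64)/276.48 = -0.48587; midpoint %ΔI = (37540 − 30800)/34170 = 0.19725.
η = -0.48587 / 0.19725 = -2.463.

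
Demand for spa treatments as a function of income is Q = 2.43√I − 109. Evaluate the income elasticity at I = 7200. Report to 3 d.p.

1.061

At I = 7200: Q = 97.192.
dQ/dI = 2.43/(2√I) = 0.0143189 at this income.
η = (dQ/dI)·(I/Q) = 0.0143189 × (7200/97.192) = 1.061.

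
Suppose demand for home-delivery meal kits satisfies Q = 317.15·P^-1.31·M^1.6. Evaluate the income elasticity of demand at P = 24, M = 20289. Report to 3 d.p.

For a multiplicative demand Q = A·P^α·M^β, the income elasticity is β everywhere.
Here β = 1.6, so η = 1.600.

1.600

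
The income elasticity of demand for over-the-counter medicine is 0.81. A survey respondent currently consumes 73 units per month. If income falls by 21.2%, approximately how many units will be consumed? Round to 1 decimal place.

%ΔQ ≈ η × %ΔI = 0.81 × (-21.2%) = -17.172%.
New Q ≈ 73 × (1 − 0.17172) = 60.5.

60.5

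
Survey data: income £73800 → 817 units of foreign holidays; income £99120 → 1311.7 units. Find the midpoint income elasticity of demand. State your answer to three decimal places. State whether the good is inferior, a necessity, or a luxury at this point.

1.587 (luxury)

ΔQ = 1311.7 − 817 = 494.7; midpoint Q̄ = (817 + 1311.7)/2 = 1064.35.
ΔI = 99120 − 73800 = 25320; midpoint Ī = (73800 + 99120)/2 = 86460.
η = (ΔQ/Q̄) ÷ (ΔI/Ī) = (494.7/1064.35) ÷ (25320/86460) = 1.587.
η > 1 ⇒ luxury.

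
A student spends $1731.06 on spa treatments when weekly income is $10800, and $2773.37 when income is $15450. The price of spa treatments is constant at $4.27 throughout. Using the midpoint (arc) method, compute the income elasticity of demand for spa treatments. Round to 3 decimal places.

1.306

With a constant price, Q₁ = 1731.06/4.27 = 405.400 and Q₂ = 2773.37/4.27 = 649.501 (equivalently, work directly with expenditure since P cancels).
Midpoint %ΔQ = (2773.37 − 1731.06)/2252.22 = 0.46279; midpoint %ΔI = (15450 − 10800)/13125 = 0.35429.
η = 0.46279 / 0.35429 = 1.306.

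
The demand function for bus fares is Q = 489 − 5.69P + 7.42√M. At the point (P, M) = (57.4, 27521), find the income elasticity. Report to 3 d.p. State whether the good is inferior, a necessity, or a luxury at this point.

At P = 57.4, M = 27521: Q = 1393.332.
Holding P constant, ∂Q/∂M = 7.42/(2√M) = 0.0223636.
η_M = (∂Q/∂M)·(M/Q) = 0.0223636 × (27521/1393.332) = 0.442.
Since 0 < η < 1, this is a necessity.

0.442 (necessity)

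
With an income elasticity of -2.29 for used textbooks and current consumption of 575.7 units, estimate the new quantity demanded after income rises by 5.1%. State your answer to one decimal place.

508.5

%ΔQ ≈ η × %ΔI = -2.29 × 5.1% = -11.679%.
New Q ≈ 575.7 × (1 − 0.11679) = 508.5.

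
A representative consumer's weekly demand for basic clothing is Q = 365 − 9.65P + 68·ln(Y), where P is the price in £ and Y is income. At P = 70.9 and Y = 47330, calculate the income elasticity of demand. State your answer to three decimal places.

0.165

At P = 70.9, Y = 47330: Q = 412.828.
Holding P constant, ∂Q/∂Y = 68/Y = 0.00143672.
η_Y = (∂Q/∂Y)·(Y/Q) = 0.00143672 × (47330/412.828) = 0.165.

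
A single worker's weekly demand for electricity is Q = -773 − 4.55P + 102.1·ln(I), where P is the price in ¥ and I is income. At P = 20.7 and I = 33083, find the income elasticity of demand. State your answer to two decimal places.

0.52

At P = 20.7, I = 33083: Q = 195.347.
Holding P constant, ∂Q/∂I = 102.1/I = 0.00308618.
η_I = (∂Q/∂I)·(I/Q) = 0.00308618 × (33083/195.347) = 0.52.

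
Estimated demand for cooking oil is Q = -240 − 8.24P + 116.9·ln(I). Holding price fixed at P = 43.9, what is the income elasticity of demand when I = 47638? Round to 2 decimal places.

At P = 43.9, I = 47638: Q = 657.439.
Holding P constant, ∂Q/∂I = 116.9/I = 0.00245392.
η_I = (∂Q/∂I)·(I/Q) = 0.00245392 × (47638/657.439) = 0.18.

0.18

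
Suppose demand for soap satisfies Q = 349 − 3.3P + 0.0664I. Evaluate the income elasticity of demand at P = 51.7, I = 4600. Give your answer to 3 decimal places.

0.631

At P = 51.7, I = 4600: Q = 483.830.
Holding P constant, ∂Q/∂I = 0.0664.
η_I = (∂Q/∂I)·(I/Q) = 0.0664 × (4600/483.830) = 0.631.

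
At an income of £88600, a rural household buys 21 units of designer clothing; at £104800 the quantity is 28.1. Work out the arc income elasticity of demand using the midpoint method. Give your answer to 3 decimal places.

1.726

ΔQ = 28.1 − 21 = 7.1; midpoint Q̄ = (21 + 28.1)/2 = 24.55.
ΔI = 104800 − 88600 = 16200; midpoint Ī = (88600 + 104800)/2 = 96700.
η = (ΔQ/Q̄) ÷ (ΔI/Ī) = (7.1/24.55) ÷ (16200/96700) = 1.726.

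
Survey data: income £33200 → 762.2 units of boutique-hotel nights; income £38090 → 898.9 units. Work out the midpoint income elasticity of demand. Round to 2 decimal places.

ΔQ = 898.9 − 762.2 = 136.7; midpoint Q̄ = (762.2 + 898.9)/2 = 830.55.
ΔI = 38090 − 33200 = 4890; midpoint Ī = (33200 + 38090)/2 = 35645.
η = (ΔQ/Q̄) ÷ (ΔI/Ī) = (136.7/830.55) ÷ (4890/35645) = 1.20.

1.20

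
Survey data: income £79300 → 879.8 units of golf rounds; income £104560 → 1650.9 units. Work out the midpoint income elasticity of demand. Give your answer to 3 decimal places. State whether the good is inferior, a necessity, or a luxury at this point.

2.218 (luxury)

ΔQ = 1650.9 − 879.8 = 771.1; midpoint Q̄ = (879.8 + 1650.9)/2 = 1265.35.
ΔI = 104560 − 79300 = 25260; midpoint Ī = (79300 + 104560)/2 = 91930.
η = (ΔQ/Q̄) ÷ (ΔI/Ī) = (771.1/1265.35) ÷ (25260/91930) = 2.218.
η > 1 ⇒ luxury.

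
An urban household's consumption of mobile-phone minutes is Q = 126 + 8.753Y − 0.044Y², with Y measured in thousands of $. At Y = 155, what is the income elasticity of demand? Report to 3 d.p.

At Y = 155: Q = 425.6150.
dQ/dY = 8.753 − 0.088Y = -4.88700.
η = (dQ/dY)·(Y/Q) = -4.88700 × (155/425.6150) = -1.780.

-1.780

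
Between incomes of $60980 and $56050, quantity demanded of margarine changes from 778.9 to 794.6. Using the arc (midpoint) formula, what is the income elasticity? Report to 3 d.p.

ΔQ = 794.6 − 778.9 = 15.7; midpoint Q̄ = (778.9 + 794.6)/2 = 786.75.
ΔI = 56050 − 60980 = -4930; midpoint Ī = (60980 + 56050)/2 = 58515.
η = (ΔQ/Q̄) ÷ (ΔI/Ī) = (15.7/786.75) ÷ (-4930/58515) = -0.237.

-0.237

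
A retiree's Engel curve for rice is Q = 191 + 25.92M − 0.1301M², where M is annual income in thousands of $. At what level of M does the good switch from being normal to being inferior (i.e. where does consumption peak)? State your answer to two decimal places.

dQ/dM = 25.92 − 0.2602M.
The good is inferior where dQ/dM < 0. Setting dQ/dM = 0 gives M = 25.92 / 0.2602 = 99.62.

99.62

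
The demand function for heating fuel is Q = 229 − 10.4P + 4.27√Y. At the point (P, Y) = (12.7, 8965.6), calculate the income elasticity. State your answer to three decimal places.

At P = 12.7, Y = 8965.6: Q = 501.233.
Holding P constant, ∂Q/∂Y = 4.27/(2√Y) = 0.022548.
η_Y = (∂Q/∂Y)·(Y/Q) = 0.022548 × (8965.6/501.233) = 0.403.

0.403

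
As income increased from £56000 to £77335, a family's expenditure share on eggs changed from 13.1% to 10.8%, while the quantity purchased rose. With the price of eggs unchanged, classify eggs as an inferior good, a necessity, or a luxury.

necessity

Quantity rises but the budget share falls as income rises, so 0 < η < 1.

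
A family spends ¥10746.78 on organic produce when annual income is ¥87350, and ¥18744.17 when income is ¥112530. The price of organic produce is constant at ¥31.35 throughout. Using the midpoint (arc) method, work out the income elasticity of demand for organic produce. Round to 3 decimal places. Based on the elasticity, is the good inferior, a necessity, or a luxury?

2.153 (luxury)

With a constant price, Q₁ = 10746.78/31.35 = 342.800 and Q₂ = 18744.17/31.35 = 597.900 (equivalently, work directly with expenditure since P cancels).
Midpoint %ΔQ = (18744.17 − 10746.78)/14745.47 = 0.54236; midpoint %ΔI = (112530 − 87350)/99940 = 0.25195.
η = 0.54236 / 0.25195 = 2.153.
η > 1 ⇒ luxury.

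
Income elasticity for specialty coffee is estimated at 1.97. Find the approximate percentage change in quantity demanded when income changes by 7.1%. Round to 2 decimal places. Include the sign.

13.99%

%ΔQ ≈ η × %ΔI = 1.97 × 7.1% = 13.99%.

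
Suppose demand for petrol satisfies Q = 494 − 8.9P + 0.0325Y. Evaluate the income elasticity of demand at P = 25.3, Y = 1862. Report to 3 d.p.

At P = 25.3, Y = 1862: Q = 329.345.
Holding P constant, ∂Q/∂Y = 0.0325.
η_Y = (∂Q/∂Y)·(Y/Q) = 0.0325 × (1862/329.345) = 0.184.

0.184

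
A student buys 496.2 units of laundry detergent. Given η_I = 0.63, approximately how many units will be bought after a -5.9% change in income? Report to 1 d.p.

477.8

%ΔQ ≈ η × %ΔI = 0.63 × (-5.9%) = -3.717%.
New Q ≈ 496.2 × (1 − 0.03717) = 477.8.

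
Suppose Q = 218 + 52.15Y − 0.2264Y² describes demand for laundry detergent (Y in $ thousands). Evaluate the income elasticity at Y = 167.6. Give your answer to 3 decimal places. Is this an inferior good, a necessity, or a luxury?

At Y = 167.6: Q = 2598.8183.
dQ/dY = 52.15 − 0.4528Y = -23.73928.
η = (dQ/dY)·(Y/Q) = -23.73928 × (167.6/2598.8183) = -1.531.
η < 0 ⇒ inferior good.

-1.531 (inferior good)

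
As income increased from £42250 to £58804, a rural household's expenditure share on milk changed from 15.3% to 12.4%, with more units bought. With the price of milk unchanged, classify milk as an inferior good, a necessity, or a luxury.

necessity

Quantity rises but the budget share falls as income rises, so 0 < η < 1.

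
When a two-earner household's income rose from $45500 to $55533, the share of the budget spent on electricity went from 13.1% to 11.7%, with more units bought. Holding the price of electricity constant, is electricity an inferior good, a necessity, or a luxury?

Quantity rises but the budget share falls as income rises, so 0 < η < 1.

necessity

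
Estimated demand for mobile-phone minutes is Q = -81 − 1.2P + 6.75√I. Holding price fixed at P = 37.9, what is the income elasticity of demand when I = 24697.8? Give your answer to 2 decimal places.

0.57

At P = 37.9, I = 24697.8: Q = 934.319.
Holding P constant, ∂Q/∂I = 6.75/(2√I) = 0.0214756.
η_I = (∂Q/∂I)·(I/Q) = 0.0214756 × (24697.8/934.319) = 0.57.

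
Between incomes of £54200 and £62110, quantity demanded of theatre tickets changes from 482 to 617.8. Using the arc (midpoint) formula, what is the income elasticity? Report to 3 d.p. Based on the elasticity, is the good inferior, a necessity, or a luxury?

ΔQ = 617.8 − 482 = 135.8; midpoint Q̄ = (482 + 617.8)/2 = 549.9.
ΔI = 62110 − 54200 = 7910; midpoint Ī = (54200 + 62110)/2 = 58155.
η = (ΔQ/Q̄) ÷ (ΔI/Ī) = (135.8/549.9) ÷ (7910/58155) = 1.816.
η > 1 ⇒ luxury.

1.816 (luxury)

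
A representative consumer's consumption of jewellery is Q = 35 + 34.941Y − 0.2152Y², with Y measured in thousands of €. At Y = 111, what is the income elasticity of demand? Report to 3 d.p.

-1.129

At Y = 111: Q = 1261.9718.
dQ/dY = 34.941 − 0.4304Y = -12.83340.
η = (dQ/dY)·(Y/Q) = -12.83340 × (111/1261.9718) = -1.129.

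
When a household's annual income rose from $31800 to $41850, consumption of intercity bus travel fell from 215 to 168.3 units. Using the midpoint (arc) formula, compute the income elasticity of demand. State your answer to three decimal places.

ΔQ = 168.3 − 215 = -46.7; midpoint Q̄ = (215 + 168.3)/2 = 191.65.
ΔI = 41850 − 31800 = 10050; midpoint Ī = (31800 + 41850)/2 = 36825.
η = (ΔQ/Q̄) ÷ (ΔI/Ī) = (-46.7/191.65) ÷ (10050/36825) = -0.893.

-0.893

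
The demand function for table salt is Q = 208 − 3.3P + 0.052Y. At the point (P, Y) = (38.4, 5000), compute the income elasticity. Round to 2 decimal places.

At P = 38.4, Y = 5000: Q = 341.280.
Holding P constant, ∂Q/∂Y = 0.052.
η_Y = (∂Q/∂Y)·(Y/Q) = 0.052 × (5000/341.280) = 0.76.

0.76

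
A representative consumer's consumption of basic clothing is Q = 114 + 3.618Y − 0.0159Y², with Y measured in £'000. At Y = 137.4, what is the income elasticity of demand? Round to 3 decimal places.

-0.332

At Y = 137.4: Q = 310.9409.
dQ/dY = 3.618 − 0.0318Y = -0.75132.
η = (dQ/dY)·(Y/Q) = -0.75132 × (137.4/310.9409) = -0.332.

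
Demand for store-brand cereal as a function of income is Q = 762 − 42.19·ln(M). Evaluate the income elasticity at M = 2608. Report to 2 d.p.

At M = 2608: Q = 430.119.
dQ/dM = -42.19/M = -0.0161771 at this income.
η = (dQ/dM)·(M/Q) = -0.0161771 × (2608/430.119) = -0.10.

-0.10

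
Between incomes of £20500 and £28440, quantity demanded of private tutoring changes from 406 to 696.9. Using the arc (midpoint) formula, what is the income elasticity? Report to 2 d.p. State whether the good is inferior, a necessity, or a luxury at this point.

1.63 (luxury)

ΔQ = 696.9 − 406 = 290.9; midpoint Q̄ = (406 + 696.9)/2 = 551.45.
ΔI = 28440 − 20500 = 7940; midpoint Ī = (20500 + 28440)/2 = 24470.
η = (ΔQ/Q̄) ÷ (ΔI/Ī) = (290.9/551.45) ÷ (7940/24470) = 1.63.
η > 1 ⇒ luxury.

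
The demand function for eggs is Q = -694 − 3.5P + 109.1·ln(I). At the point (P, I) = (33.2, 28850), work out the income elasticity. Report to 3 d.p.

0.352

At P = 33.2, I = 28850: Q = 310.242.
Holding P constant, ∂Q/∂I = 109.1/I = 0.00378163.
η_I = (∂Q/∂I)·(I/Q) = 0.00378163 × (28850/310.242) = 0.352.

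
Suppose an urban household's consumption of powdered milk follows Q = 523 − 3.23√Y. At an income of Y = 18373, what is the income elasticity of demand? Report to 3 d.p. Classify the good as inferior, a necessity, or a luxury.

-2.570 (inferior good)

At Y = 18373: Q = 85.183.
dQ/dY = -3.23/(2√Y) = -0.0119147 at this income.
η = (dQ/dY)·(Y/Q) = -0.0119147 × (18373/85.183) = -2.570.
Since η < 0, the good is an inferior good.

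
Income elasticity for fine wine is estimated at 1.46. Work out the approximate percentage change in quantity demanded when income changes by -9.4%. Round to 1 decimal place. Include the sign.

%ΔQ ≈ η × %ΔI = 1.46 × (-9.4%) = -13.7%.

-13.7%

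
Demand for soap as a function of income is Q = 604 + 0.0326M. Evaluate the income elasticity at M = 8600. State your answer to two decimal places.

0.32

At M = 8600: Q = 884.360.
dQ/dM = 0.0326.
η = (dQ/dM)·(M/Q) = 0.0326 × (8600/884.360) = 0.32.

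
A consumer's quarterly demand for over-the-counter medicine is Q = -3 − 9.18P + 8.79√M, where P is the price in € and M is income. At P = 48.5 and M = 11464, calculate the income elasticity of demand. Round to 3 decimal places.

0.955

At P = 48.5, M = 11464: Q = 492.916.
Holding P constant, ∂Q/∂M = 8.79/(2√M) = 0.0410479.
η_M = (∂Q/∂M)·(M/Q) = 0.0410479 × (11464/492.916) = 0.955.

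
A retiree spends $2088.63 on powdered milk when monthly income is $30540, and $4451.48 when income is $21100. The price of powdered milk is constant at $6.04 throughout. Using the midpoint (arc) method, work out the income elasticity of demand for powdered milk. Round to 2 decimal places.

-1.98

With a constant price, Q₁ = 2088.63/6.04 = 345.800 and Q₂ = 4451.48/6.04 = 737.000 (equivalently, work directly with expenditure since P cancels).
Midpoint %ΔQ = (4451.48 − 2088.63)/3270.06 = 0.72257; midpoint %ΔI = (21100 − 30540)/25820 = -0.36561.
η = 0.72257 / -0.36561 = -1.98.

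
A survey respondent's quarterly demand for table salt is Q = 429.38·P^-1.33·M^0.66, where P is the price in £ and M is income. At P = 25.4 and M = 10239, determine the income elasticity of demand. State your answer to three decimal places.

0.660

For a multiplicative demand Q = A·P^α·M^β, the income elasticity is β everywhere.
Here β = 0.66, so η = 0.660.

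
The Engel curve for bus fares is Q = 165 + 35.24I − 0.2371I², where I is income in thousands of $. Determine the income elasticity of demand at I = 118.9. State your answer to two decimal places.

At I = 118.9: Q = 1003.1035.
dQ/dI = 35.24 − 0.4742I = -21.14238.
η = (dQ/dI)·(I/Q) = -21.14238 × (118.9/1003.1035) = -2.51.

-2.51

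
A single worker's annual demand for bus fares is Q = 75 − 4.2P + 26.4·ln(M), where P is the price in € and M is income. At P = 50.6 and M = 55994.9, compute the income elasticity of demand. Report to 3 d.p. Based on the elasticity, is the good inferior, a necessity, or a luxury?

At P = 50.6, M = 55994.9: Q = 151.112.
Holding P constant, ∂Q/∂M = 26.4/M = 0.000471472.
η_M = (∂Q/∂M)·(M/Q) = 0.000471472 × (55994.9/151.112) = 0.175.
Since 0 < η < 1, this is a necessity.

0.175 (necessity)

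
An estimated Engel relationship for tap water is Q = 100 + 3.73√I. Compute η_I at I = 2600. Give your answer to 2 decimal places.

At I = 2600: Q = 290.193.
dQ/dI = 3.73/(2√I) = 0.0365757 at this income.
η = (dQ/dI)·(I/Q) = 0.0365757 × (2600/290.193) = 0.33.

0.33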